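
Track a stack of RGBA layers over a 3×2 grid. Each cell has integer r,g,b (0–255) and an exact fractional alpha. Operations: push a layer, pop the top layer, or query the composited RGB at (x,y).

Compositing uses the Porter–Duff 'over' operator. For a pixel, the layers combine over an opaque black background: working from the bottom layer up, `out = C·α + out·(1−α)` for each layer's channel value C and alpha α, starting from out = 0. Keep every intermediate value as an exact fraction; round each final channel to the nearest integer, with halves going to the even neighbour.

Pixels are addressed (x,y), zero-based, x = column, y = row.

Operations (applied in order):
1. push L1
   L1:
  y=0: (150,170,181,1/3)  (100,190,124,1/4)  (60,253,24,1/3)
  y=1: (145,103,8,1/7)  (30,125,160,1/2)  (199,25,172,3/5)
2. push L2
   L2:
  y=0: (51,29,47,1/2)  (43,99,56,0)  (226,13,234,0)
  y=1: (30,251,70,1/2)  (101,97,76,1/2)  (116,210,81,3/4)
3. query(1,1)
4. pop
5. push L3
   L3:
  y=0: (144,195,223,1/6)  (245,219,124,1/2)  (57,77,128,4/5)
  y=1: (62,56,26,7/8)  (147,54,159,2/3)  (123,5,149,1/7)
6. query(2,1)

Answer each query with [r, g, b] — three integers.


(1,1) stack=L1,L2; from [0,0,0]:
after L1 α=1/2: [15, 125/2, 80]
after L2 α=1/2: [58, 319/4, 78]
= [58, 80, 78]

(2,1) stack=L1,L3; from [0,0,0]:
after L1 α=3/5: [597/5, 15, 516/5]
after L3 α=1/7: [4197/35, 95/7, 3841/35]
→ [120, 14, 110]


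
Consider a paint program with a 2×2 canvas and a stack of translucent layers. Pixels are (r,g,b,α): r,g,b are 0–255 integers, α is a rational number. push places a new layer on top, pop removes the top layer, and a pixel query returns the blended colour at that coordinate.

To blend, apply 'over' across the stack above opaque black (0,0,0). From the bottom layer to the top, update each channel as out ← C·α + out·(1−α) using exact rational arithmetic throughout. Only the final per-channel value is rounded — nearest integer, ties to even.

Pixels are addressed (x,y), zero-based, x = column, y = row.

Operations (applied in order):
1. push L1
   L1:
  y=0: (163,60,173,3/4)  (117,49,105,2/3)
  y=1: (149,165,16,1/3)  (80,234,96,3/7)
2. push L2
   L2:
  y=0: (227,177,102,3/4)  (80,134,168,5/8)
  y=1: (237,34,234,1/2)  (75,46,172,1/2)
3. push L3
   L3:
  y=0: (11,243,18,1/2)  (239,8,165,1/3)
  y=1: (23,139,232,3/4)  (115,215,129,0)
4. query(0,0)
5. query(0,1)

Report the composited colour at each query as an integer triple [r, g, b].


at x=0,y=0 over L1,L2,L3:
+L1 (α=3/4) → [489/4, 45, 519/4]
+L2 (α=3/4) → [3213/16, 144, 1743/16]
+L3 (α=1/2) → [3389/32, 387/2, 2031/32]
→ [106, 194, 63]

(0,1) stack=L1,L2,L3; from [0,0,0]:
L1 α=1/3: [149/3, 55, 16/3]
L2 α=1/2: [430/3, 89/2, 359/3]
L3 α=3/4: [637/12, 923/8, 2447/12]
= [53, 115, 204]


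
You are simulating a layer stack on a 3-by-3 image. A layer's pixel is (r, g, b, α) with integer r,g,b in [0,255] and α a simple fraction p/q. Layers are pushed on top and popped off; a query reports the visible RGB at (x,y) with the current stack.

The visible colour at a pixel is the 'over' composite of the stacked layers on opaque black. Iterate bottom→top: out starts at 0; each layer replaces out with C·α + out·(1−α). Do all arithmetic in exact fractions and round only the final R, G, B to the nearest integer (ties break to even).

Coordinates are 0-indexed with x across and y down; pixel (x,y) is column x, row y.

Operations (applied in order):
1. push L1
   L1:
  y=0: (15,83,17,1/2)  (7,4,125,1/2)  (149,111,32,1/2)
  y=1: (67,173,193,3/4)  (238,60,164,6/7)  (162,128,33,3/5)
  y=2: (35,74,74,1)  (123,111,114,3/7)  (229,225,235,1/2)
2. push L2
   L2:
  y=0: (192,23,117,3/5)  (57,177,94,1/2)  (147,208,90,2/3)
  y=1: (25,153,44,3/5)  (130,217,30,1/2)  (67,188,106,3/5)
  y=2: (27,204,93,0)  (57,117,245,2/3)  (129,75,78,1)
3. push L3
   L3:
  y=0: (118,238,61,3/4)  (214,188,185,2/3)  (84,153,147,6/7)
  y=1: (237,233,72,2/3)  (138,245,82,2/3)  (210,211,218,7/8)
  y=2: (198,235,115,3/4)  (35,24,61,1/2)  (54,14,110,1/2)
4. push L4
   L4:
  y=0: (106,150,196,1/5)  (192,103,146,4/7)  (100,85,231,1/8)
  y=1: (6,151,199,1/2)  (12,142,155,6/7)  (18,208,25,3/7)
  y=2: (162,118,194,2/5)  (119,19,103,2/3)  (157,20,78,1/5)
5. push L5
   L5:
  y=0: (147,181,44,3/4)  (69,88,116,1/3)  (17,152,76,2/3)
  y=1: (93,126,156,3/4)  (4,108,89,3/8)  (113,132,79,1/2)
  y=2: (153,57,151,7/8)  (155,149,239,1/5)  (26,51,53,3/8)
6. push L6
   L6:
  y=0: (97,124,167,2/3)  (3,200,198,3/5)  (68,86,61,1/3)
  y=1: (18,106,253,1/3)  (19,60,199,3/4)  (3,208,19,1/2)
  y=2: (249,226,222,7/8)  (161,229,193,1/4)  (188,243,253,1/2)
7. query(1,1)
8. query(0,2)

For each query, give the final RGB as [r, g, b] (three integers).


(1,1) stack=L1,L2,L3,L4,L5,L6; from [0,0,0]:
after L1 α=6/7: [204, 360/7, 984/7]
after L2 α=1/2: [167, 1879/14, 597/7]
after L3 α=2/3: [443/3, 2913/14, 1745/21]
after L4 α=6/7: [659/21, 14841/98, 21275/147]
after L5 α=3/8: [3547/168, 105957/784, 18203/147]
after L6 α=3/4: [13123/672, 247077/3136, 52981/294]
rounded: [20, 79, 180]

at x=0,y=2 over L1,L2,L3,L4,L5,L6:
after L1 α=1: [35, 74, 74]
after L2 α=0: [35, 74, 74]
after L3 α=3/4: [629/4, 779/4, 419/4]
after L4 α=2/5: [3183/20, 3281/20, 2809/20]
after L5 α=7/8: [24603/160, 11261/160, 23949/160]
after L6 α=7/8: [303483/1280, 264381/1280, 272589/1280]
= [237, 207, 213]


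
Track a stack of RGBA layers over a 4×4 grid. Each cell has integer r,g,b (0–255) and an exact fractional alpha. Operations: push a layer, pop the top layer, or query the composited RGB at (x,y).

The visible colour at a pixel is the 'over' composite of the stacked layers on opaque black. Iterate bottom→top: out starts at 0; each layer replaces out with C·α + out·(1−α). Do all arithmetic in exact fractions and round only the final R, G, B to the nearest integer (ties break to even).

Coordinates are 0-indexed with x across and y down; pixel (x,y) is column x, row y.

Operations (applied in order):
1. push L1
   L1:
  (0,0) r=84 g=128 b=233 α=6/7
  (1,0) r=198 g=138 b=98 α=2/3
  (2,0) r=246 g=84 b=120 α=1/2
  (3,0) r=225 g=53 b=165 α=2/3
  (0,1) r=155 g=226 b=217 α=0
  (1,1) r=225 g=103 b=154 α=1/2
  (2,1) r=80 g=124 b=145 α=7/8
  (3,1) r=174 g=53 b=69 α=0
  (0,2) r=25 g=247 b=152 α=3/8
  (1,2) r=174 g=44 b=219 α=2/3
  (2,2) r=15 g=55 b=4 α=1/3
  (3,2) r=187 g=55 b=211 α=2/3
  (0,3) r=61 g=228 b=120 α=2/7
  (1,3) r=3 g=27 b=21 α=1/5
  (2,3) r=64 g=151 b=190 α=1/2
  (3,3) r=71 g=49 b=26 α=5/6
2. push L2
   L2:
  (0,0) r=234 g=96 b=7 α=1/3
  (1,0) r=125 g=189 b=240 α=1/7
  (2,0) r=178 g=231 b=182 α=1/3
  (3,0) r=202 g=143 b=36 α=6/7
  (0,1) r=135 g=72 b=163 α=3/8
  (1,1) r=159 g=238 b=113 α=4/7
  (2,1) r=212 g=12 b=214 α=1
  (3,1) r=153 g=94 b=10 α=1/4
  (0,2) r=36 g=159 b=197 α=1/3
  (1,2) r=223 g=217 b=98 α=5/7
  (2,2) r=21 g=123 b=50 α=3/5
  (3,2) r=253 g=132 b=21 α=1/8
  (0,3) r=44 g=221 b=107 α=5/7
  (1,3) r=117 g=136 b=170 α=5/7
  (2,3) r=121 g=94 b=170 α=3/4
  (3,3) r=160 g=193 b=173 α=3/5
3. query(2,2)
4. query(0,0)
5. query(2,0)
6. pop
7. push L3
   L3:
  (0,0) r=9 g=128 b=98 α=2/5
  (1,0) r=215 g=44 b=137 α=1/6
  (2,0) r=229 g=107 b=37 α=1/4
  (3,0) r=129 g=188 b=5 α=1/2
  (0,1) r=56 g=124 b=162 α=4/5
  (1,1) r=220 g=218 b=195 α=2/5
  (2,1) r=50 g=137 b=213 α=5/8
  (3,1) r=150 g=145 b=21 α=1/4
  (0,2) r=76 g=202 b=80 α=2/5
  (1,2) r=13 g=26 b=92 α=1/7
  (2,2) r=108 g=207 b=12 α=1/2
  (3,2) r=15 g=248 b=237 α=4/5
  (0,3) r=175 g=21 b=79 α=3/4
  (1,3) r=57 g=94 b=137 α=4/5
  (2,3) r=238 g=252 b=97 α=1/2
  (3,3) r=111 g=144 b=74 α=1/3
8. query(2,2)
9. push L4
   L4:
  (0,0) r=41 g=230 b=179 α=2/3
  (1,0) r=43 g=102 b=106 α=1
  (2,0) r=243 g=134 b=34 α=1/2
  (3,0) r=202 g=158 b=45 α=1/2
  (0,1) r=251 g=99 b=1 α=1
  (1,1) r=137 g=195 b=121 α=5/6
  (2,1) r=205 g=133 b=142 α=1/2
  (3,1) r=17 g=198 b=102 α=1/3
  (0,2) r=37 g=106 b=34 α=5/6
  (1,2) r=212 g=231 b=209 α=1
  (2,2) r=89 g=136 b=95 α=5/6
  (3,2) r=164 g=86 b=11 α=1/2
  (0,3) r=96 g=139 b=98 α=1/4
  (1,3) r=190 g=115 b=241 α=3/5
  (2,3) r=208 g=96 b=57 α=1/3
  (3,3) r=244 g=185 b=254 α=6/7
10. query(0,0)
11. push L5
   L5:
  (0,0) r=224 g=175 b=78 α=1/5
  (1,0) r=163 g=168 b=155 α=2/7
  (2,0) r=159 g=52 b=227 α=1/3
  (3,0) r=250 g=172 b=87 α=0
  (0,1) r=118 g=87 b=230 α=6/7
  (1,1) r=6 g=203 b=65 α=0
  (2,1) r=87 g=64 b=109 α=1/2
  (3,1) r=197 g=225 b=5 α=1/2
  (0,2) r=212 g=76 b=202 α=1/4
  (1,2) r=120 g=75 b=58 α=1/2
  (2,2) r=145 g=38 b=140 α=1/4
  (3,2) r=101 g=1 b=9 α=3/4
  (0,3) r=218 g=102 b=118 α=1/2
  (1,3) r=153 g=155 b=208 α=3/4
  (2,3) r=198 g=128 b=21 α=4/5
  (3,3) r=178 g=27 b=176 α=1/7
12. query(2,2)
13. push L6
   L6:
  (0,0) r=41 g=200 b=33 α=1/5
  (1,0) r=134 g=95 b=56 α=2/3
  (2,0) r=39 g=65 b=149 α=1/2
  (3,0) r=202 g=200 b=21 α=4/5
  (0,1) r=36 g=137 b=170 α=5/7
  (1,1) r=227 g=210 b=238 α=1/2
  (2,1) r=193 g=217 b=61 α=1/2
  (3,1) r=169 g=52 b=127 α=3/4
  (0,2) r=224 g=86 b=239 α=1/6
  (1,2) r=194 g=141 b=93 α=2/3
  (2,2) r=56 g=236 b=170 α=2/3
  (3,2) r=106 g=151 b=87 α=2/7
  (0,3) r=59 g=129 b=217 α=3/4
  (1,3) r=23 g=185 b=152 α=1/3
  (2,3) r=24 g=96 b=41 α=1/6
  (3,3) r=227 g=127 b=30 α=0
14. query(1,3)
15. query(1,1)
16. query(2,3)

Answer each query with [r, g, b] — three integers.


query (2,2) [L1,L2] — begin 0,0,0
L1 α=1/3: [5, 55/3, 4/3]
L2 α=3/5: [73/5, 1217/15, 458/15]
→ [15, 81, 31]

query (0,0) [L1,L2] — begin 0,0,0
after L1 α=6/7: [72, 768/7, 1398/7]
after L2 α=1/3: [126, 736/7, 2845/21]
rounded: [126, 105, 135]

query (2,0) [L1,L2] — begin 0,0,0
L1 α=1/2: [123, 42, 60]
L2 α=1/3: [424/3, 105, 302/3]
= [141, 105, 101]

(2,2) stack=L1,L3; from [0,0,0]:
after L1 α=1/3: [5, 55/3, 4/3]
after L3 α=1/2: [113/2, 338/3, 20/3]
→ [56, 113, 7]

query (0,0) [L1,L3,L4] — begin 0,0,0
+L1 (α=6/7) → [72, 768/7, 1398/7]
+L3 (α=2/5) → [234/5, 4096/35, 5566/35]
+L4 (α=2/3) → [644/15, 6732/35, 6032/35]
= [43, 192, 172]

query (2,2) [L1,L3,L4,L5] — begin 0,0,0
after L1 α=1/3: [5, 55/3, 4/3]
after L3 α=1/2: [113/2, 338/3, 20/3]
after L4 α=5/6: [1003/12, 1189/9, 1445/18]
after L5 α=1/4: [1583/16, 1303/12, 2285/24]
= [99, 109, 95]

query (1,3) [L1,L3,L4,L5,L6] — begin 0,0,0
after L1 α=1/5: [3/5, 27/5, 21/5]
after L3 α=4/5: [1143/25, 1907/25, 2761/25]
after L4 α=3/5: [16536/125, 12439/125, 23597/125]
after L5 α=3/4: [73911/500, 17641/125, 101597/500]
after L6 α=1/3: [79661/750, 19469/125, 139597/750]
→ [106, 156, 186]

at x=1,y=1 over L1,L3,L4,L5,L6:
L1 α=1/2: [225/2, 103/2, 77]
L3 α=2/5: [311/2, 1181/10, 621/5]
L4 α=5/6: [1681/12, 10931/60, 1823/15]
L5 α=0: [1681/12, 10931/60, 1823/15]
L6 α=1/2: [4405/24, 23531/120, 5393/30]
= [184, 196, 180]

query (2,3) [L1,L3,L4,L5,L6] — begin 0,0,0
+L1 (α=1/2) → [32, 151/2, 95]
+L3 (α=1/2) → [135, 655/4, 96]
+L4 (α=1/3) → [478/3, 847/6, 83]
+L5 (α=4/5) → [2854/15, 3919/30, 167/5]
+L6 (α=1/6) → [1463/9, 4495/36, 104/3]
→ [163, 125, 35]


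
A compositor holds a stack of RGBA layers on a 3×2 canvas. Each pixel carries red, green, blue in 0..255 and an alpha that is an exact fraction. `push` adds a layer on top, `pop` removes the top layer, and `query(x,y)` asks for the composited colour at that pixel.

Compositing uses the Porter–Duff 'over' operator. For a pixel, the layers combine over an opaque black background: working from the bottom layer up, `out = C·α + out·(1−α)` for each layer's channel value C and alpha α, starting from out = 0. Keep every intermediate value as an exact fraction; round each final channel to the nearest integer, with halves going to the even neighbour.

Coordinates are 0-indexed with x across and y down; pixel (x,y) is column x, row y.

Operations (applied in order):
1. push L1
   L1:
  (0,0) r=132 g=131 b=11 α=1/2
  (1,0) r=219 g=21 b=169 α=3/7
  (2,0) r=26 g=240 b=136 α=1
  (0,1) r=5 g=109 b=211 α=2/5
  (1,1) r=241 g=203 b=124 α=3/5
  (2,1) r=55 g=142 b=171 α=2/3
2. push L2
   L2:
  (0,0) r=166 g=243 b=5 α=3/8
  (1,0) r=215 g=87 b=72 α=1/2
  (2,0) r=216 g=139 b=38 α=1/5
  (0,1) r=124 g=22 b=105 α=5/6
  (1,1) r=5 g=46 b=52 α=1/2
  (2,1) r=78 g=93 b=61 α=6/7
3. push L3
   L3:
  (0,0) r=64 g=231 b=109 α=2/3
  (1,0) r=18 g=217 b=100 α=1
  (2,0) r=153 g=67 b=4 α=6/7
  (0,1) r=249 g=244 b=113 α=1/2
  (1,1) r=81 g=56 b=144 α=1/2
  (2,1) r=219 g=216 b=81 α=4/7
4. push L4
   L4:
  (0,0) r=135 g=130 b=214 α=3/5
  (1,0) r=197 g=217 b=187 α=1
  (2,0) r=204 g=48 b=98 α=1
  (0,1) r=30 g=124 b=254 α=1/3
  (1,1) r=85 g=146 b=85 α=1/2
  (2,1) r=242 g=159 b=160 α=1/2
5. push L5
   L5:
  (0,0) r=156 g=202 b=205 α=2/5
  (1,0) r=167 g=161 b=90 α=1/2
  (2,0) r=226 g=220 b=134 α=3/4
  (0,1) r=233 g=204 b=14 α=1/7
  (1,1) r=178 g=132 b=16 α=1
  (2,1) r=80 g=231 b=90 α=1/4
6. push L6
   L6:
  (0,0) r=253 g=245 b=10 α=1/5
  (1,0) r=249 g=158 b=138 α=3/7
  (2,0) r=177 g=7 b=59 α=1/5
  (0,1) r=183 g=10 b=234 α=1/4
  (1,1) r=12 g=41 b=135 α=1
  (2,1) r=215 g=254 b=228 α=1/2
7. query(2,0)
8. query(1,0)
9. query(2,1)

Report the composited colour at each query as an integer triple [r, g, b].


at x=2,y=0 over L1,L2,L3,L4,L5,L6:
after L1 α=1: [26, 240, 136]
after L2 α=1/5: [64, 1099/5, 582/5]
after L3 α=6/7: [982/7, 3109/35, 702/35]
after L4 α=1: [204, 48, 98]
after L5 α=3/4: [441/2, 177, 125]
after L6 α=1/5: [1059/5, 143, 559/5]
= [212, 143, 112]

query (1,0) [L1,L2,L3,L4,L5,L6] — begin 0,0,0
L1 α=3/7: [657/7, 9, 507/7]
L2 α=1/2: [1081/7, 48, 1011/14]
L3 α=1: [18, 217, 100]
L4 α=1: [197, 217, 187]
L5 α=1/2: [182, 189, 277/2]
L6 α=3/7: [1475/7, 1230/7, 968/7]
rounded: [211, 176, 138]

at x=2,y=1 over L1,L2,L3,L4,L5,L6:
+L1 (α=2/3) → [110/3, 284/3, 114]
+L2 (α=6/7) → [1514/21, 1958/21, 480/7]
+L3 (α=4/7) → [7646/49, 8006/49, 3708/49]
+L4 (α=1/2) → [9752/49, 15797/98, 5774/49]
+L5 (α=1/4) → [8294/49, 70029/392, 5433/49]
+L6 (α=1/2) → [18829/98, 169597/784, 16605/98]
= [192, 216, 169]


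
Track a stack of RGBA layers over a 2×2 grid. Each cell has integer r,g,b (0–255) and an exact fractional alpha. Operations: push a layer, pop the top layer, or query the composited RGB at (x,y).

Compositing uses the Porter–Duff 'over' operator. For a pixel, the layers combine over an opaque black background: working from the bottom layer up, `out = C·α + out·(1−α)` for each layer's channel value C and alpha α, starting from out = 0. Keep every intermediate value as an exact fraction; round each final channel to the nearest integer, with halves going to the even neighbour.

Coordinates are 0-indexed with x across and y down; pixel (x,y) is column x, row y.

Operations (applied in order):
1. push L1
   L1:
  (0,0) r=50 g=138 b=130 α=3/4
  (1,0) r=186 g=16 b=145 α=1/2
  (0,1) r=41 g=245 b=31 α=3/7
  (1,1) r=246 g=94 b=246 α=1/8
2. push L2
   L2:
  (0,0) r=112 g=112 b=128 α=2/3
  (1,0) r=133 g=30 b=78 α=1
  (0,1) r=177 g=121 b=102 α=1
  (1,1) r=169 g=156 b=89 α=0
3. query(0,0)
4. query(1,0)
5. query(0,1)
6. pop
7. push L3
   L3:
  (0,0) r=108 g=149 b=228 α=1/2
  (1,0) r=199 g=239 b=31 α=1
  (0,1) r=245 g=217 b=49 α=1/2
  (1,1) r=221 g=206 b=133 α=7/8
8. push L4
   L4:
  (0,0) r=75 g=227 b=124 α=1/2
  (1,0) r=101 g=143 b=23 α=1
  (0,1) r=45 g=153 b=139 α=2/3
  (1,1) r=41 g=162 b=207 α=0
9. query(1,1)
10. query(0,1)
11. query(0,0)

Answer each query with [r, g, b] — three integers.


at x=0,y=0 over L1,L2:
+L1 (α=3/4) → [75/2, 207/2, 195/2]
+L2 (α=2/3) → [523/6, 655/6, 707/6]
rounded: [87, 109, 118]

(1,0) stack=L1,L2; from [0,0,0]:
+L1 (α=1/2) → [93, 8, 145/2]
+L2 (α=1) → [133, 30, 78]
= [133, 30, 78]

query (0,1) [L1,L2] — begin 0,0,0
+L1 (α=3/7) → [123/7, 105, 93/7]
+L2 (α=1) → [177, 121, 102]
rounded: [177, 121, 102]

query (1,1) [L1,L3,L4] — begin 0,0,0
L1 α=1/8: [123/4, 47/4, 123/4]
L3 α=7/8: [6311/32, 5815/32, 3847/32]
L4 α=0: [6311/32, 5815/32, 3847/32]
rounded: [197, 182, 120]

(0,1) stack=L1,L3,L4; from [0,0,0]:
+L1 (α=3/7) → [123/7, 105, 93/7]
+L3 (α=1/2) → [919/7, 161, 218/7]
+L4 (α=2/3) → [1549/21, 467/3, 2164/21]
→ [74, 156, 103]

(0,0) stack=L1,L3,L4; from [0,0,0]:
+L1 (α=3/4) → [75/2, 207/2, 195/2]
+L3 (α=1/2) → [291/4, 505/4, 651/4]
+L4 (α=1/2) → [591/8, 1413/8, 1147/8]
→ [74, 177, 143]


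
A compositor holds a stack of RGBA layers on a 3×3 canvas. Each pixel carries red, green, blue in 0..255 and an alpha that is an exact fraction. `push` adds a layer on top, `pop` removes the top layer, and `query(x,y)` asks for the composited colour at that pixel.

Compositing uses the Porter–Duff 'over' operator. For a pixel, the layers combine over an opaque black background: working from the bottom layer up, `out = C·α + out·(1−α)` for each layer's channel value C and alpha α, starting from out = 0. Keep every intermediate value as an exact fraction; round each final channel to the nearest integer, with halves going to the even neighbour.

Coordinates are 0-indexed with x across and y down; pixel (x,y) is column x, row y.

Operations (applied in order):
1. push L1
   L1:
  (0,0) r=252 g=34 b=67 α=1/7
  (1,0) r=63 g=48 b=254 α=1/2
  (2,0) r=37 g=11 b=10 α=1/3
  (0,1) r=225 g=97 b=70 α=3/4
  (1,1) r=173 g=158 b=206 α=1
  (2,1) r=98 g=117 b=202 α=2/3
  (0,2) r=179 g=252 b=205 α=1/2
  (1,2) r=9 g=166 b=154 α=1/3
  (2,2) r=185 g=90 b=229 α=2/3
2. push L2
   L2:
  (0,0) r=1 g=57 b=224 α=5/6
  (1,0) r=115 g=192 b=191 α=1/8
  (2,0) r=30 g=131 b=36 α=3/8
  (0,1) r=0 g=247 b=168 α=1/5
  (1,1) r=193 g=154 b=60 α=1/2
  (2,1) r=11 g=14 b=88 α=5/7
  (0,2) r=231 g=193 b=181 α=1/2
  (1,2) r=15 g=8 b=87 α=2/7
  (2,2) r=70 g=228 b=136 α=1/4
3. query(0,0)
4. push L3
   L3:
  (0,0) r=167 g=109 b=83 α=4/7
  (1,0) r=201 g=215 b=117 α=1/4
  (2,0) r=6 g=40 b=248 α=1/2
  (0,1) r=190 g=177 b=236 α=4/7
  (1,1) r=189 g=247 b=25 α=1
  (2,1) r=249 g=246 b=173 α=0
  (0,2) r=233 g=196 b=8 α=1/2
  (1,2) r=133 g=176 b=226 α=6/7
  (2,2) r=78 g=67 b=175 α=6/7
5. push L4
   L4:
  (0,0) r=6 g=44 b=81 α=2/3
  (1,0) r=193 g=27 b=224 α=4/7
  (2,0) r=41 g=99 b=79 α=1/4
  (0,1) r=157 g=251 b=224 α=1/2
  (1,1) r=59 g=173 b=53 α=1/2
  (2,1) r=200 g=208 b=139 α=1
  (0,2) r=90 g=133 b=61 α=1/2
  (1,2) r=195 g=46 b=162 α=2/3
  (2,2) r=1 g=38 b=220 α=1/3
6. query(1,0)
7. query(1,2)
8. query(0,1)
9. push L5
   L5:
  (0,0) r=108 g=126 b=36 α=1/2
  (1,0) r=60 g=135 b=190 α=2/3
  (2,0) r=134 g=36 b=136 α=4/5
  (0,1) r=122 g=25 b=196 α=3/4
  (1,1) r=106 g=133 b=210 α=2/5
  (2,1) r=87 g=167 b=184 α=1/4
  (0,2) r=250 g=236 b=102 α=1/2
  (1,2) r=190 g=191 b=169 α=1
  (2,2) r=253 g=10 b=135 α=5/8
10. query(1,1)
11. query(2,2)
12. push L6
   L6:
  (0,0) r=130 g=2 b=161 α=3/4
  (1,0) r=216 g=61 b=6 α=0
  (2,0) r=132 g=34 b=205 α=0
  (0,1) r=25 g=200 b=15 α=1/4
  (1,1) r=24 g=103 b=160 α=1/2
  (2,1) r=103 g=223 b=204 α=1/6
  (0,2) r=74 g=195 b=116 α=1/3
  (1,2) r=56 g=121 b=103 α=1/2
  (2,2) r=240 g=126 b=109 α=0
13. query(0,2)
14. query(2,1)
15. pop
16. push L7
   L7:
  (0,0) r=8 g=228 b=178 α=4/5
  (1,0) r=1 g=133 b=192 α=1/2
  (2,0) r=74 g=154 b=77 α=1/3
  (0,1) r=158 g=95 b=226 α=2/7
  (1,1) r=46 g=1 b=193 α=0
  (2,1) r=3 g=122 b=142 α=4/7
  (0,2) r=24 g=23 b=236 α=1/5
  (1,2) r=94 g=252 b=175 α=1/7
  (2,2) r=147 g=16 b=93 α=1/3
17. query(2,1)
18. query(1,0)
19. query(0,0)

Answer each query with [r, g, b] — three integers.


query (0,0) [L1,L2] — begin 0,0,0
L1 α=1/7: [36, 34/7, 67/7]
L2 α=5/6: [41/6, 2029/42, 7907/42]
rounded: [7, 48, 188]

at x=1,y=0 over L1,L2,L3,L4:
after L1 α=1/2: [63/2, 24, 127]
after L2 α=1/8: [671/16, 45, 135]
after L3 α=1/4: [5229/64, 175/2, 261/2]
after L4 α=4/7: [65095/448, 741/14, 2575/14]
rounded: [145, 53, 184]

query (1,2) [L1,L2,L3,L4] — begin 0,0,0
+L1 (α=1/3) → [3, 166/3, 154/3]
+L2 (α=2/7) → [45/7, 878/21, 1292/21]
+L3 (α=6/7) → [5631/49, 23054/147, 29768/147]
+L4 (α=2/3) → [8247/49, 36578/441, 77396/441]
rounded: [168, 83, 176]

at x=0,y=1 over L1,L2,L3,L4:
L1 α=3/4: [675/4, 291/4, 105/2]
L2 α=1/5: [135, 538/5, 378/5]
L3 α=4/7: [1165/7, 5154/35, 5854/35]
L4 α=1/2: [1132/7, 13939/70, 6847/35]
→ [162, 199, 196]

query (1,1) [L1,L2,L3,L4,L5] — begin 0,0,0
L1 α=1: [173, 158, 206]
L2 α=1/2: [183, 156, 133]
L3 α=1: [189, 247, 25]
L4 α=1/2: [124, 210, 39]
L5 α=2/5: [584/5, 896/5, 537/5]
→ [117, 179, 107]

at x=2,y=2 over L1,L2,L3,L4,L5:
L1 α=2/3: [370/3, 60, 458/3]
L2 α=1/4: [110, 102, 297/2]
L3 α=6/7: [578/7, 72, 2397/14]
L4 α=1/3: [1163/21, 182/3, 3937/21]
L5 α=5/8: [5009/28, 29, 4331/28]
rounded: [179, 29, 155]

(0,2) stack=L1,L2,L3,L4,L5,L6; from [0,0,0]:
after L1 α=1/2: [179/2, 126, 205/2]
after L2 α=1/2: [641/4, 319/2, 567/4]
after L3 α=1/2: [1573/8, 711/4, 599/8]
after L4 α=1/2: [2293/16, 1243/8, 1087/16]
after L5 α=1/2: [6293/32, 3131/16, 2719/32]
after L6 α=1/3: [7477/48, 4691/24, 1525/16]
= [156, 195, 95]

(2,1) stack=L1,L2,L3,L4,L5,L6; from [0,0,0]:
after L1 α=2/3: [196/3, 78, 404/3]
after L2 α=5/7: [557/21, 226/7, 304/3]
after L3 α=0: [557/21, 226/7, 304/3]
after L4 α=1: [200, 208, 139]
after L5 α=1/4: [687/4, 791/4, 601/4]
after L6 α=1/6: [3847/24, 4847/24, 3821/24]
= [160, 202, 159]

(2,1) stack=L1,L2,L3,L4,L5,L7; from [0,0,0]:
+L1 (α=2/3) → [196/3, 78, 404/3]
+L2 (α=5/7) → [557/21, 226/7, 304/3]
+L3 (α=0) → [557/21, 226/7, 304/3]
+L4 (α=1) → [200, 208, 139]
+L5 (α=1/4) → [687/4, 791/4, 601/4]
+L7 (α=4/7) → [2109/28, 4325/28, 4075/28]
→ [75, 154, 146]

at x=1,y=0 over L1,L2,L3,L4,L5,L7:
+L1 (α=1/2) → [63/2, 24, 127]
+L2 (α=1/8) → [671/16, 45, 135]
+L3 (α=1/4) → [5229/64, 175/2, 261/2]
+L4 (α=4/7) → [65095/448, 741/14, 2575/14]
+L5 (α=2/3) → [118855/1344, 1507/14, 7895/42]
+L7 (α=1/2) → [120199/2688, 3369/28, 15959/84]
rounded: [45, 120, 190]

query (0,0) [L1,L2,L3,L4,L5,L7] — begin 0,0,0
after L1 α=1/7: [36, 34/7, 67/7]
after L2 α=5/6: [41/6, 2029/42, 7907/42]
after L3 α=4/7: [1377/14, 8133/98, 12555/98]
after L4 α=2/3: [515/14, 16757/294, 9477/98]
after L5 α=1/2: [2027/28, 53801/588, 13005/196]
after L7 α=4/5: [2923/140, 590057/2940, 152557/980]
rounded: [21, 201, 156]


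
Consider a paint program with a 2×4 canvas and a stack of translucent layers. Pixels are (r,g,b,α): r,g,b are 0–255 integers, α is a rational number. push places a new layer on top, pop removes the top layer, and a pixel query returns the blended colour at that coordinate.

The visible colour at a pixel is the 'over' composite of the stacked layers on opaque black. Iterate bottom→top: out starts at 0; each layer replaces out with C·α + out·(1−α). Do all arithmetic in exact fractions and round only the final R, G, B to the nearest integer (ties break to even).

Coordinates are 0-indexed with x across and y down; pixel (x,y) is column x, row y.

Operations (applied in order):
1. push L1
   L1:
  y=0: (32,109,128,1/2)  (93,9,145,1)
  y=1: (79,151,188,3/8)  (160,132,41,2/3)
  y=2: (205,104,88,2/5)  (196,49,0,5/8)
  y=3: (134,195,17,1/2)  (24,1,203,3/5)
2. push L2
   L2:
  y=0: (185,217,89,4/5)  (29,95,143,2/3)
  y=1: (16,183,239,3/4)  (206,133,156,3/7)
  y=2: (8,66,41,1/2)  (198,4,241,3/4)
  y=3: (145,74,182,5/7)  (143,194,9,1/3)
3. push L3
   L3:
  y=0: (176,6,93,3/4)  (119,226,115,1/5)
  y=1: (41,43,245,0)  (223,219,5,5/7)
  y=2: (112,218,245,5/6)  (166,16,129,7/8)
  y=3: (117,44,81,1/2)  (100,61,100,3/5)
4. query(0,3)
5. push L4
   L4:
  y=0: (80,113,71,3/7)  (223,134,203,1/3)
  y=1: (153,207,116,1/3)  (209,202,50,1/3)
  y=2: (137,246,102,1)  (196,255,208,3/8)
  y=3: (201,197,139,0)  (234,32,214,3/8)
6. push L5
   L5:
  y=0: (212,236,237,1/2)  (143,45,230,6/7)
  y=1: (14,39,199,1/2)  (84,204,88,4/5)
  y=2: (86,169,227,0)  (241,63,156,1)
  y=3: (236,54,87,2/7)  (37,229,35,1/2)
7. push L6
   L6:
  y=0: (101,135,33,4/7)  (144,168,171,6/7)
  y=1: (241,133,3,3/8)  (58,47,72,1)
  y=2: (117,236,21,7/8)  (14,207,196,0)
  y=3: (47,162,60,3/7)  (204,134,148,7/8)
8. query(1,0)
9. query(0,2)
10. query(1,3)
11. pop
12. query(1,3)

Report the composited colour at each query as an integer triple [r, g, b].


at x=0,y=3 over L1,L2,L3:
after L1 α=1/2: [67, 195/2, 17/2]
after L2 α=5/7: [859/7, 565/7, 927/7]
after L3 α=1/2: [839/7, 873/14, 747/7]
→ [120, 62, 107]

query (1,0) [L1,L2,L3,L4,L5,L6] — begin 0,0,0
L1 α=1: [93, 9, 145]
L2 α=2/3: [151/3, 199/3, 431/3]
L3 α=1/5: [961/15, 1474/15, 2069/15]
L4 α=1/3: [5267/45, 4958/45, 7183/45]
L5 α=6/7: [43877/315, 2444/45, 69283/315]
L6 α=6/7: [316037/2205, 47804/315, 392473/2205]
rounded: [143, 152, 178]

at x=0,y=2 over L1,L2,L3,L4,L5,L6:
after L1 α=2/5: [82, 208/5, 176/5]
after L2 α=1/2: [45, 269/5, 381/10]
after L3 α=5/6: [605/6, 5719/30, 12631/60]
after L4 α=1: [137, 246, 102]
after L5 α=0: [137, 246, 102]
after L6 α=7/8: [239/2, 949/4, 249/8]
rounded: [120, 237, 31]

(1,3) stack=L1,L2,L3,L4,L5,L6; from [0,0,0]:
L1 α=3/5: [72/5, 3/5, 609/5]
L2 α=1/3: [859/15, 976/15, 421/5]
L3 α=3/5: [6218/75, 4697/75, 2342/25]
L4 α=3/8: [4187/30, 6137/120, 694/5]
L5 α=1/2: [5297/60, 33617/240, 869/10]
L6 α=7/8: [90977/480, 258737/1920, 11229/80]
→ [190, 135, 140]

(1,3) stack=L1,L2,L3,L4,L5; from [0,0,0]:
L1 α=3/5: [72/5, 3/5, 609/5]
L2 α=1/3: [859/15, 976/15, 421/5]
L3 α=3/5: [6218/75, 4697/75, 2342/25]
L4 α=3/8: [4187/30, 6137/120, 694/5]
L5 α=1/2: [5297/60, 33617/240, 869/10]
→ [88, 140, 87]


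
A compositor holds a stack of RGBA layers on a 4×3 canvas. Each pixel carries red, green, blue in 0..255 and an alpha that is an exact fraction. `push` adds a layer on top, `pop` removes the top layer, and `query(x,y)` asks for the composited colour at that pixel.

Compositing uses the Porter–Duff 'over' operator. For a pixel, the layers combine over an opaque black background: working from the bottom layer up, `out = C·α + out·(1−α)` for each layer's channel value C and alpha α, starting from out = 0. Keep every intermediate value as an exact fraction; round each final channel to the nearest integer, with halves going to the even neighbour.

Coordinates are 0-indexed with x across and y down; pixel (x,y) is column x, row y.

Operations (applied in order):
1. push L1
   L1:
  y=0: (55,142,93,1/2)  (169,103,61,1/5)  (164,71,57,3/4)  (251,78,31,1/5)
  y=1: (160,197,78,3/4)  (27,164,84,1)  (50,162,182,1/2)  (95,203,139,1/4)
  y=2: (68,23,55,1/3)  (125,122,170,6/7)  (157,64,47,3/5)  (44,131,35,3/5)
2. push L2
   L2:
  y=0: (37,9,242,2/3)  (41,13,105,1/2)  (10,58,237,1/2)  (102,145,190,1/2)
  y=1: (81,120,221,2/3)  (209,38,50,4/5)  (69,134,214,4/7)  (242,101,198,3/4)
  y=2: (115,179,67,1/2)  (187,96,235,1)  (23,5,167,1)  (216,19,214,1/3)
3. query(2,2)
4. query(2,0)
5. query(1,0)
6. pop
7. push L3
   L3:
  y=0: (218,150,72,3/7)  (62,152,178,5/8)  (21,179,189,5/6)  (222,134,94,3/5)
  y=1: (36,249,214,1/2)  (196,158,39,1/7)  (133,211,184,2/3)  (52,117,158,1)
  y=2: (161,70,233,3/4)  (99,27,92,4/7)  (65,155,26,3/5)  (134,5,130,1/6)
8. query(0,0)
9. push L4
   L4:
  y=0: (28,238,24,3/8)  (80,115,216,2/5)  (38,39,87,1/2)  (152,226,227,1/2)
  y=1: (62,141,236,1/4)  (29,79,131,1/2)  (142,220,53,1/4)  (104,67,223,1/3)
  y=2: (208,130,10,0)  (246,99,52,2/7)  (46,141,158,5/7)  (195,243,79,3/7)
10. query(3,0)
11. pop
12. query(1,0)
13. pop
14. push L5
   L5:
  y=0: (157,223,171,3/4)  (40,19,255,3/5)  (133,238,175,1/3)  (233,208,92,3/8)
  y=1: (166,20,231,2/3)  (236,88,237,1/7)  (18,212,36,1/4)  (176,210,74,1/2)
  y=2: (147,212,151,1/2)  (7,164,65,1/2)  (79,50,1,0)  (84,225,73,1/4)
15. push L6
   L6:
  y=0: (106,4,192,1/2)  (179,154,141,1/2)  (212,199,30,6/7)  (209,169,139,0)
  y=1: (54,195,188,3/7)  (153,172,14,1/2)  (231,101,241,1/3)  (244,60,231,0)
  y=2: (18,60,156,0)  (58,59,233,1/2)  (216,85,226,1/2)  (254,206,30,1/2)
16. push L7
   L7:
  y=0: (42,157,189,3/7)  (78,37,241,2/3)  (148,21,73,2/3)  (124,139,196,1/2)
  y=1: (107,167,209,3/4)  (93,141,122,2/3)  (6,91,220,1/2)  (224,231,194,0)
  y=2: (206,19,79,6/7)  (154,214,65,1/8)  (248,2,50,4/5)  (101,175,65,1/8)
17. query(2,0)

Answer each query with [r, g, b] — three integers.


at x=2,y=2 over L1,L2:
after L1 α=3/5: [471/5, 192/5, 141/5]
after L2 α=1: [23, 5, 167]
→ [23, 5, 167]

(2,0) stack=L1,L2; from [0,0,0]:
after L1 α=3/4: [123, 213/4, 171/4]
after L2 α=1/2: [133/2, 445/8, 1119/8]
rounded: [66, 56, 140]

(1,0) stack=L1,L2; from [0,0,0]:
L1 α=1/5: [169/5, 103/5, 61/5]
L2 α=1/2: [187/5, 84/5, 293/5]
rounded: [37, 17, 59]

(0,0) stack=L1,L3; from [0,0,0]:
L1 α=1/2: [55/2, 71, 93/2]
L3 α=3/7: [764/7, 734/7, 402/7]
→ [109, 105, 57]

at x=3,y=0 over L1,L3,L4:
+L1 (α=1/5) → [251/5, 78/5, 31/5]
+L3 (α=3/5) → [3832/25, 2166/25, 1472/25]
+L4 (α=1/2) → [3816/25, 3908/25, 7147/50]
→ [153, 156, 143]

(1,0) stack=L1,L3; from [0,0,0]:
L1 α=1/5: [169/5, 103/5, 61/5]
L3 α=5/8: [2057/40, 4109/40, 4633/40]
= [51, 103, 116]

query (2,0) [L1,L5,L6,L7] — begin 0,0,0
L1 α=3/4: [123, 213/4, 171/4]
L5 α=1/3: [379/3, 689/6, 521/6]
L6 α=6/7: [4195/21, 7853/42, 1601/42]
L7 α=2/3: [10411/63, 9617/126, 7733/126]
rounded: [165, 76, 61]


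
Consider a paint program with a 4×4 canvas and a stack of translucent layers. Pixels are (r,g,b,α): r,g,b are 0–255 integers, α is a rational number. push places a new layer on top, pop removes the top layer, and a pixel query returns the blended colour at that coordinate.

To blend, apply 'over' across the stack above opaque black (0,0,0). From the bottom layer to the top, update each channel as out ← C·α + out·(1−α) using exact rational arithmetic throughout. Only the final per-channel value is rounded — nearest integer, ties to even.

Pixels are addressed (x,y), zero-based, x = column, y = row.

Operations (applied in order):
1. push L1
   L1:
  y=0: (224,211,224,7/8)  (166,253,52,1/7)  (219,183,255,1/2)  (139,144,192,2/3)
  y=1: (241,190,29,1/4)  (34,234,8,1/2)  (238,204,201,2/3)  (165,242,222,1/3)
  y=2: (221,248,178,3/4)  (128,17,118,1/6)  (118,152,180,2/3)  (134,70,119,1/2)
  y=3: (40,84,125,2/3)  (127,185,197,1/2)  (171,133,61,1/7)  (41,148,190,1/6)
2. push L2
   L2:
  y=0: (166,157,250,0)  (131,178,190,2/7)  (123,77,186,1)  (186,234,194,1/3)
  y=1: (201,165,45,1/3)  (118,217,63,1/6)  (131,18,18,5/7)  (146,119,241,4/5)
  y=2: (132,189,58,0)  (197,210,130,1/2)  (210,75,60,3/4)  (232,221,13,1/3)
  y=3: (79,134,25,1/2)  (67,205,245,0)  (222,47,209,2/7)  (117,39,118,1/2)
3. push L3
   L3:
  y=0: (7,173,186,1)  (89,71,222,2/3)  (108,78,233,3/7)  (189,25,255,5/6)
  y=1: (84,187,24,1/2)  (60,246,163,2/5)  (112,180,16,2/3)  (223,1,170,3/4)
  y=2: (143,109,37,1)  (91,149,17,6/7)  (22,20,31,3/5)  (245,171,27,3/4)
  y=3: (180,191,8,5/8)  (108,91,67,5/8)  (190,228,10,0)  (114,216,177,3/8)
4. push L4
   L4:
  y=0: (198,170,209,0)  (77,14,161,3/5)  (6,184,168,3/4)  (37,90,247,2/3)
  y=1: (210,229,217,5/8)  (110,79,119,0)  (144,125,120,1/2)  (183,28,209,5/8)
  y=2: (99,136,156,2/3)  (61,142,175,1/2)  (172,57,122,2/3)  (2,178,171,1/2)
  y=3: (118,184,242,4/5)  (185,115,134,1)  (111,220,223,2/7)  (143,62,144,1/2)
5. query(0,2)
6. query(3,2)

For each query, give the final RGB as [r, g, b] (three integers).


(0,2) stack=L1,L2,L3,L4; from [0,0,0]:
L1 α=3/4: [663/4, 186, 267/2]
L2 α=0: [663/4, 186, 267/2]
L3 α=1: [143, 109, 37]
L4 α=2/3: [341/3, 127, 349/3]
= [114, 127, 116]

query (3,2) [L1,L2,L3,L4] — begin 0,0,0
+L1 (α=1/2) → [67, 35, 119/2]
+L2 (α=1/3) → [122, 97, 44]
+L3 (α=3/4) → [857/4, 305/2, 125/4]
+L4 (α=1/2) → [865/8, 661/4, 809/8]
→ [108, 165, 101]


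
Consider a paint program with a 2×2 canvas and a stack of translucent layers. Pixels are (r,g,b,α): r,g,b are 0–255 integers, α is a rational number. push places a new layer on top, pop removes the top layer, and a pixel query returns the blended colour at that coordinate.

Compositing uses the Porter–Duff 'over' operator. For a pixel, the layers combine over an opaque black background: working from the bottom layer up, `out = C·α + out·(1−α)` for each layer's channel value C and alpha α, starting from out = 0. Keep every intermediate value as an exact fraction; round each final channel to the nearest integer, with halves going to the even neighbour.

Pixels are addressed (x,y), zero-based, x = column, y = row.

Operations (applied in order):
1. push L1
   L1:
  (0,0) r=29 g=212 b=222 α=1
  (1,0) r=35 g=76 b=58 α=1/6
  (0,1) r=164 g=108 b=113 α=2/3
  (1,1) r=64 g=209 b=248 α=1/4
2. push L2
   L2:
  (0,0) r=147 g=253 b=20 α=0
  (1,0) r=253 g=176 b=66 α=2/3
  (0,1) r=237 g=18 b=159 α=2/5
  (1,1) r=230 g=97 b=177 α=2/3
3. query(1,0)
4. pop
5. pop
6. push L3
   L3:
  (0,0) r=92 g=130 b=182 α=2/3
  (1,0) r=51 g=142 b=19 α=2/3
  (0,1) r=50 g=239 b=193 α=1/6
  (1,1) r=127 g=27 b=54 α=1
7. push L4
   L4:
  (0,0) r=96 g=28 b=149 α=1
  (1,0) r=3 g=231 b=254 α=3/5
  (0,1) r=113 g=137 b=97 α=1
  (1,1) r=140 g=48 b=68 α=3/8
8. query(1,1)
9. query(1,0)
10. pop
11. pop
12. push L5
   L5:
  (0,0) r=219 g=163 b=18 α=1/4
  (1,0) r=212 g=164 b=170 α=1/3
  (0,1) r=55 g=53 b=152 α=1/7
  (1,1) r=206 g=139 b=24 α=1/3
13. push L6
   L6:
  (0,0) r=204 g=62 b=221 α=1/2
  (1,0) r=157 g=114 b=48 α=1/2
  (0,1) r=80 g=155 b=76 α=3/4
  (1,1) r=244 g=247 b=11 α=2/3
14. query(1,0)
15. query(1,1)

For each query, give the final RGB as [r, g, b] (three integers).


(1,0) stack=L1,L2; from [0,0,0]:
after L1 α=1/6: [35/6, 38/3, 29/3]
after L2 α=2/3: [3071/18, 1094/9, 425/9]
= [171, 122, 47]

at x=1,y=1 over L3,L4:
L3 α=1: [127, 27, 54]
L4 α=3/8: [1055/8, 279/8, 237/4]
rounded: [132, 35, 59]

query (1,0) [L3,L4] — begin 0,0,0
+L3 (α=2/3) → [34, 284/3, 38/3]
+L4 (α=3/5) → [77/5, 2647/15, 2362/15]
→ [15, 176, 157]

(1,0) stack=L5,L6; from [0,0,0]:
L5 α=1/3: [212/3, 164/3, 170/3]
L6 α=1/2: [683/6, 253/3, 157/3]
→ [114, 84, 52]

query (1,1) [L5,L6] — begin 0,0,0
+L5 (α=1/3) → [206/3, 139/3, 8]
+L6 (α=2/3) → [1670/9, 1621/9, 10]
rounded: [186, 180, 10]


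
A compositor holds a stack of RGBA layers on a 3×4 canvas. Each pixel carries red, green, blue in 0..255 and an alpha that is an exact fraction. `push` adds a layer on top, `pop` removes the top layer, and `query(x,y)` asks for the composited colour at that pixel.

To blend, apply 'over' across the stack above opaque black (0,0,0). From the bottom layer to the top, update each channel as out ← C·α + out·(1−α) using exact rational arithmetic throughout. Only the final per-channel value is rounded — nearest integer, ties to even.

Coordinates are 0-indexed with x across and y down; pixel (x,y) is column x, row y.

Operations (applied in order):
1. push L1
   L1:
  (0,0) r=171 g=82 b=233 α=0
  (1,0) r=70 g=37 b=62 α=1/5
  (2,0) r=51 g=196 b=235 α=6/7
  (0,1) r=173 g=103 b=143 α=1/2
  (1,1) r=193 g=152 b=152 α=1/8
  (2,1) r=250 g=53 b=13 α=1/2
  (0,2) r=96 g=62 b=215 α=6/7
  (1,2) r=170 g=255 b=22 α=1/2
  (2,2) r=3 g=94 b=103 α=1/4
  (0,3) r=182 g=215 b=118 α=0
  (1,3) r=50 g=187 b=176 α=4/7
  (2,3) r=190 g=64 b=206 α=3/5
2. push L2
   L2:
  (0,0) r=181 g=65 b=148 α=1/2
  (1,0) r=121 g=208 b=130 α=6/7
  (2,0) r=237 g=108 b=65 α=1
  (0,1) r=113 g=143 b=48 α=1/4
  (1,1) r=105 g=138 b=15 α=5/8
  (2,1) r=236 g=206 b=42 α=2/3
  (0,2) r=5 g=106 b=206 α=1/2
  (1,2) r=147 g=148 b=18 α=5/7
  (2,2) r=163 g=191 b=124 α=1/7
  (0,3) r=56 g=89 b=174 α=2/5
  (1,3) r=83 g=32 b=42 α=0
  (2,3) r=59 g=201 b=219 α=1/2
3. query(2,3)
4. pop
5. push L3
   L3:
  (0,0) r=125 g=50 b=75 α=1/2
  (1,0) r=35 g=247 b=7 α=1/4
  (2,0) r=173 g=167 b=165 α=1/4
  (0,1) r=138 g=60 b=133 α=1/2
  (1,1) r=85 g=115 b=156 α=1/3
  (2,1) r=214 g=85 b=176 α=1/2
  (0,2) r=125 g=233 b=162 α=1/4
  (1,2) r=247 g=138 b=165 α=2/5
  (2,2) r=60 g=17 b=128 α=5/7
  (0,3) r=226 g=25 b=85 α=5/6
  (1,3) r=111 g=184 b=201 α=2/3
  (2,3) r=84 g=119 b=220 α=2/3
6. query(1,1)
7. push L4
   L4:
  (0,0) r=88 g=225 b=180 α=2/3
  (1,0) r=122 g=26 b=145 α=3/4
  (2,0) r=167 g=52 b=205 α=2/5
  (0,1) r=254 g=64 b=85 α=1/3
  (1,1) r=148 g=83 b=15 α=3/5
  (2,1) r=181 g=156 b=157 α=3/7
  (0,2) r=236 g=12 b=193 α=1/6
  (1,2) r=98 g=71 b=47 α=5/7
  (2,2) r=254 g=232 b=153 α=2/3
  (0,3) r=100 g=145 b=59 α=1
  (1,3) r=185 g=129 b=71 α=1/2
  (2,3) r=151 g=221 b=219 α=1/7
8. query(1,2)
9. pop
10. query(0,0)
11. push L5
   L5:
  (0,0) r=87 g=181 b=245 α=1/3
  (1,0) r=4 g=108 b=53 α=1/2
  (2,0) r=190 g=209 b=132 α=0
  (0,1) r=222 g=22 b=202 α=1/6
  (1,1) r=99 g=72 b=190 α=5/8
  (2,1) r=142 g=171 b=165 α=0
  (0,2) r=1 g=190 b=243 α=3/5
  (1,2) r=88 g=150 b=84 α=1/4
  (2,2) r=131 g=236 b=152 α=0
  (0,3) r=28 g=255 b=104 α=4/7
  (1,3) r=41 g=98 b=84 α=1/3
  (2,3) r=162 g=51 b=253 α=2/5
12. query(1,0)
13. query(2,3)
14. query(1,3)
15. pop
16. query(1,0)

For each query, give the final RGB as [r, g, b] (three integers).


(2,3) stack=L1,L2; from [0,0,0]:
+L1 (α=3/5) → [114, 192/5, 618/5]
+L2 (α=1/2) → [173/2, 1197/10, 1713/10]
= [86, 120, 171]

(1,1) stack=L1,L3; from [0,0,0]:
after L1 α=1/8: [193/8, 19, 19]
after L3 α=1/3: [533/12, 51, 194/3]
rounded: [44, 51, 65]

at x=1,y=2 over L1,L3,L4:
+L1 (α=1/2) → [85, 255/2, 11]
+L3 (α=2/5) → [749/5, 1317/10, 363/5]
+L4 (α=5/7) → [564/5, 3092/35, 1901/35]
= [113, 88, 54]

at x=0,y=0 over L1,L3:
L1 α=0: [0, 0, 0]
L3 α=1/2: [125/2, 25, 75/2]
→ [62, 25, 38]

at x=1,y=0 over L1,L3,L5:
L1 α=1/5: [14, 37/5, 62/5]
L3 α=1/4: [77/4, 673/10, 221/20]
L5 α=1/2: [93/8, 1753/20, 1281/40]
→ [12, 88, 32]

at x=2,y=3 over L1,L3,L5:
+L1 (α=3/5) → [114, 192/5, 618/5]
+L3 (α=2/3) → [94, 1382/15, 2818/15]
+L5 (α=2/5) → [606/5, 1892/25, 5348/25]
= [121, 76, 214]

(1,3) stack=L1,L3,L5; from [0,0,0]:
after L1 α=4/7: [200/7, 748/7, 704/7]
after L3 α=2/3: [1754/21, 1108/7, 3518/21]
after L5 α=1/3: [4369/63, 2902/21, 8800/63]
= [69, 138, 140]

(1,0) stack=L1,L3; from [0,0,0]:
+L1 (α=1/5) → [14, 37/5, 62/5]
+L3 (α=1/4) → [77/4, 673/10, 221/20]
rounded: [19, 67, 11]


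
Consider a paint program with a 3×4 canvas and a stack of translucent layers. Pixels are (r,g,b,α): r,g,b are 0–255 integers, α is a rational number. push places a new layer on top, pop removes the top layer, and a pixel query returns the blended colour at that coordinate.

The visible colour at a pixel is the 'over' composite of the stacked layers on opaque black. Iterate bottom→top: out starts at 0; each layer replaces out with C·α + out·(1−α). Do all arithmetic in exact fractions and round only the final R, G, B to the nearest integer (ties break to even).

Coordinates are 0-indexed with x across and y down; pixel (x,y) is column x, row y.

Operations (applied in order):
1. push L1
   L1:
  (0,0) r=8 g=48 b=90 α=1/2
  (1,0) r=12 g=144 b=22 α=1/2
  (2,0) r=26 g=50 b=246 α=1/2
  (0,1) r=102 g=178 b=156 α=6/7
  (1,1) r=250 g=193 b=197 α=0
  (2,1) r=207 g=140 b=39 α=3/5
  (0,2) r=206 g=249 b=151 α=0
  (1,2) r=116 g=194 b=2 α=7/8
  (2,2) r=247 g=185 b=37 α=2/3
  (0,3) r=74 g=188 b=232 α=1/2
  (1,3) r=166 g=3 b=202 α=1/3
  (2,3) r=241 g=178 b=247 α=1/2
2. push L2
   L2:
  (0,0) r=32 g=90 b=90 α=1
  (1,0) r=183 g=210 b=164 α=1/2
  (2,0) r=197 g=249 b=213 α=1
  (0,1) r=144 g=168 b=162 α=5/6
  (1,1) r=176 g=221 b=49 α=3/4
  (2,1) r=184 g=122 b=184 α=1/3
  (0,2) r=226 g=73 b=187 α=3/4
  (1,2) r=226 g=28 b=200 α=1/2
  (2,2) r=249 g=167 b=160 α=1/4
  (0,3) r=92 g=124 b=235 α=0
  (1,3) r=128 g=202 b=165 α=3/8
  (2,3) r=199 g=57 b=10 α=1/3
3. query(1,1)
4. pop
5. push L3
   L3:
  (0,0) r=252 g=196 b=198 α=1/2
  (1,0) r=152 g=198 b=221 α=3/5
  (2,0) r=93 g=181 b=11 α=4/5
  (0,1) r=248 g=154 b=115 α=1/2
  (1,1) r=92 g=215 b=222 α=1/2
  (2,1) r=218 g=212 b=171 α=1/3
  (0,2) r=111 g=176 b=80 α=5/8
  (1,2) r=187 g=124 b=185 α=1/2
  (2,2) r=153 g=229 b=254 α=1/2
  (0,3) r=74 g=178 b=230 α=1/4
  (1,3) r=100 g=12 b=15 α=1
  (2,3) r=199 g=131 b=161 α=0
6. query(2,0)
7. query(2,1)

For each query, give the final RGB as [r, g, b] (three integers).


at x=1,y=1 over L1,L2:
L1 α=0: [0, 0, 0]
L2 α=3/4: [132, 663/4, 147/4]
→ [132, 166, 37]

query (2,0) [L1,L3] — begin 0,0,0
after L1 α=1/2: [13, 25, 123]
after L3 α=4/5: [77, 749/5, 167/5]
→ [77, 150, 33]

query (2,1) [L1,L3] — begin 0,0,0
after L1 α=3/5: [621/5, 84, 117/5]
after L3 α=1/3: [2332/15, 380/3, 363/5]
rounded: [155, 127, 73]


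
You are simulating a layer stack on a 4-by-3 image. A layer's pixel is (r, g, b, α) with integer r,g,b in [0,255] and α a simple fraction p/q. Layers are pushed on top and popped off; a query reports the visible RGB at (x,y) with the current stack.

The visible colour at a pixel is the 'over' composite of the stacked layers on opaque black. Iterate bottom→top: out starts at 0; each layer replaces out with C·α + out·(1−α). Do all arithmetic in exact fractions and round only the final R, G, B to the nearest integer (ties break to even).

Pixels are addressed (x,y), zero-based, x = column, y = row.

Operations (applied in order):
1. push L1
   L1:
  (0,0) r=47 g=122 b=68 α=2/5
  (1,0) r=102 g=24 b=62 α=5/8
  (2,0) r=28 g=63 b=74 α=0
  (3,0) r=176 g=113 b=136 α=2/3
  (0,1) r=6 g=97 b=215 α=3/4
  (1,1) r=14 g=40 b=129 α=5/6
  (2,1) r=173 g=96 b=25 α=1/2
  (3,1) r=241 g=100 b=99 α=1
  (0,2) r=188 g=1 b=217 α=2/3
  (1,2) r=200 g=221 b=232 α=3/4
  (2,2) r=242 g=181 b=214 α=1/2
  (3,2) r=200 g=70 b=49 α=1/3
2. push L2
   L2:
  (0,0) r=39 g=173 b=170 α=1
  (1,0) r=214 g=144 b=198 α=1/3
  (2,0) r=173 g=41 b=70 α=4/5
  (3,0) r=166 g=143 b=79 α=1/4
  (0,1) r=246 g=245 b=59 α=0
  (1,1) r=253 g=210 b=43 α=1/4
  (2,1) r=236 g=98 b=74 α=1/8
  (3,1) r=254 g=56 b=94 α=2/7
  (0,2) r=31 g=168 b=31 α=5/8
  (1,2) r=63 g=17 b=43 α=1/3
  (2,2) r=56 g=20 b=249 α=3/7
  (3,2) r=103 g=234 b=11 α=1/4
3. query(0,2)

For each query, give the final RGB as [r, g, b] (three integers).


(0,2) stack=L1,L2; from [0,0,0]:
L1 α=2/3: [376/3, 2/3, 434/3]
L2 α=5/8: [531/8, 421/4, 589/8]
rounded: [66, 105, 74]
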